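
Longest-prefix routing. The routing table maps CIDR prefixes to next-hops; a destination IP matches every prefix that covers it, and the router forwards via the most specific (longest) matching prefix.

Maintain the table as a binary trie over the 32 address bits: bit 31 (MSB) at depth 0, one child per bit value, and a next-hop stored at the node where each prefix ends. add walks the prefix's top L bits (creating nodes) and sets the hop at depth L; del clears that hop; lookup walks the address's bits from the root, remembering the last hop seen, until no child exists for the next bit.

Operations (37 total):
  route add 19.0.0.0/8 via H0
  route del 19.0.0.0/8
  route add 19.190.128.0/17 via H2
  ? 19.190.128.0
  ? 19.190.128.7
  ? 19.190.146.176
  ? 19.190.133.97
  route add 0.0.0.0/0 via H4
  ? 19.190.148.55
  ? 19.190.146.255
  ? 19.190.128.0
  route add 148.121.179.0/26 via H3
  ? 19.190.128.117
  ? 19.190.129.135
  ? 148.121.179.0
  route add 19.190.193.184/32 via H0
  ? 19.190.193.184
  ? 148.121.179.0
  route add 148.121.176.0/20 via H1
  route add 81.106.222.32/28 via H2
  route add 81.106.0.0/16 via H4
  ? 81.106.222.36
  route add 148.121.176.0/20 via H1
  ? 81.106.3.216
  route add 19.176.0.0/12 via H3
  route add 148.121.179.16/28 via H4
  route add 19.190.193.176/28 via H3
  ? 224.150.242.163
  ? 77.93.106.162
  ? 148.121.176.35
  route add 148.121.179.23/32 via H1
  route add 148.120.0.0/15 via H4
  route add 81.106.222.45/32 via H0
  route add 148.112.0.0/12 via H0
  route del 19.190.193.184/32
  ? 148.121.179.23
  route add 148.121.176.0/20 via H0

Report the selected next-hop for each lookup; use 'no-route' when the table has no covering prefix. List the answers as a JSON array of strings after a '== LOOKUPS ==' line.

Trace:
  add 19.0.0.0/8 -> H0 at depth 8
  - 19.0.0.0/8 clear@8
  add 19.190.128.0/17 -> H2 at depth 17
  ? 19.190.128.0  path d0:-→d1:-→d2:-→d3:-→d4:-→d5:-→d6:-→d7:-→d8:-→d9:-→d10:-→d11:-→d12:-→d13:-→d14:-→d15:-→d16:-→d17:H2  best=H2
  ? 19.190.128.7  path d0:-→d1:-→d2:-→d3:-→d4:-→d5:-→d6:-→d7:-→d8:-→d9:-→d10:-→d11:-→d12:-→d13:-→d14:-→d15:-→d16:-→d17:H2  best=H2
  ? 19.190.146.176  path d0:-→d1:-→d2:-→d3:-→d4:-→d5:-→d6:-→d7:-→d8:-→d9:-→d10:-→d11:-→d12:-→d13:-→d14:-→d15:-→d16:-→d17:H2  best=H2
  ? 19.190.133.97  path d0:-→d1:-→d2:-→d3:-→d4:-→d5:-→d6:-→d7:-→d8:-→d9:-→d10:-→d11:-→d12:-→d13:-→d14:-→d15:-→d16:-→d17:H2  best=H2
  add 0.0.0.0/0 -> H4 at depth 0
  ? 19.190.148.55  path d0:H4→d1:-→d2:-→d3:-→d4:-→d5:-→d6:-→d7:-→d8:-→d9:-→d10:-→d11:-→d12:-→d13:-→d14:-→d15:-→d16:-→d17:H2  best=H2
  ? 19.190.146.255  path d0:H4→d1:-→d2:-→d3:-→d4:-→d5:-→d6:-→d7:-→d8:-→d9:-→d10:-→d11:-→d12:-→d13:-→d14:-→d15:-→d16:-→d17:H2  best=H2
  ? 19.190.128.0  path d0:H4→d1:-→d2:-→d3:-→d4:-→d5:-→d6:-→d7:-→d8:-→d9:-→d10:-→d11:-→d12:-→d13:-→d14:-→d15:-→d16:-→d17:H2  best=H2
  add 148.121.179.0/26 -> H3 at depth 26
  ? 19.190.128.117  path d0:H4→d1:-→d2:-→d3:-→d4:-→d5:-→d6:-→d7:-→d8:-→d9:-→d10:-→d11:-→d12:-→d13:-→d14:-→d15:-→d16:-→d17:H2  best=H2
  ? 19.190.129.135  path d0:H4→d1:-→d2:-→d3:-→d4:-→d5:-→d6:-→d7:-→d8:-→d9:-→d10:-→d11:-→d12:-→d13:-→d14:-→d15:-→d16:-→d17:H2  best=H2
  ? 148.121.179.0  path d0:H4→d1:-→d2:-→d3:-→d4:-→d5:-→d6:-→d7:-→d8:-→d9:-→d10:-→d11:-→d12:-→d13:-→d14:-→d15:-→d16:-→d17:-→d18:-→d19:-→d20:-→d21:-→d22:-→d23:-→d24:-→d25:-→d26:H3  best=H3
  add 19.190.193.184/32 -> H0 at depth 32
  ? 19.190.193.184  path d0:H4→d1:-→d2:-→d3:-→d4:-→d5:-→d6:-→d7:-→d8:-→d9:-→d10:-→d11:-→d12:-→d13:-→d14:-→d15:-→d16:-→d17:H2→d18:-→d19:-→d20:-→d21:-→d22:-→d23:-→d24:-→d25:-→d26:-→d27:-→d28:-→d29:-→d30:-→d31:-→d32:H0  best=H0
  ? 148.121.179.0  path d0:H4→d1:-→d2:-→d3:-→d4:-→d5:-→d6:-→d7:-→d8:-→d9:-→d10:-→d11:-→d12:-→d13:-→d14:-→d15:-→d16:-→d17:-→d18:-→d19:-→d20:-→d21:-→d22:-→d23:-→d24:-→d25:-→d26:H3  best=H3
  add 148.121.176.0/20 -> H1 at depth 20
  add 81.106.222.32/28 -> H2 at depth 28
  add 81.106.0.0/16 -> H4 at depth 16
  ? 81.106.222.36  path d0:H4→d1:-→d2:-→d3:-→d4:-→d5:-→d6:-→d7:-→d8:-→d9:-→d10:-→d11:-→d12:-→d13:-→d14:-→d15:-→d16:H4→d17:-→d18:-→d19:-→d20:-→d21:-→d22:-→d23:-→d24:-→d25:-→d26:-→d27:-→d28:H2  best=H2
  add 148.121.176.0/20 -> H1 at depth 20
  ? 81.106.3.216  path d0:H4→d1:-→d2:-→d3:-→d4:-→d5:-→d6:-→d7:-→d8:-→d9:-→d10:-→d11:-→d12:-→d13:-→d14:-→d15:-→d16:H4  best=H4
  add 19.176.0.0/12 -> H3 at depth 12
  add 148.121.179.16/28 -> H4 at depth 28
  add 19.190.193.176/28 -> H3 at depth 28
  ? 224.150.242.163  path d0:H4→d1:-  best=H4
  ? 77.93.106.162  path d0:H4→d1:-→d2:-→d3:-  best=H4
  ? 148.121.176.35  path d0:H4→d1:-→d2:-→d3:-→d4:-→d5:-→d6:-→d7:-→d8:-→d9:-→d10:-→d11:-→d12:-→d13:-→d14:-→d15:-→d16:-→d17:-→d18:-→d19:-→d20:H1→d21:-→d22:-  best=H1
  add 148.121.179.23/32 -> H1 at depth 32
  add 148.120.0.0/15 -> H4 at depth 15
  add 81.106.222.45/32 -> H0 at depth 32
  add 148.112.0.0/12 -> H0 at depth 12
  - 19.190.193.184/32 clear@32
  ? 148.121.179.23  path d0:H4→d1:-→d2:-→d3:-→d4:-→d5:-→d6:-→d7:-→d8:-→d9:-→d10:-→d11:-→d12:H0→d13:-→d14:-→d15:H4→d16:-→d17:-→d18:-→d19:-→d20:H1→d21:-→d22:-→d23:-→d24:-→d25:-→d26:H3→d27:-→d28:H4→d29:-→d30:-→d31:-→d32:H1  best=H1
  add 148.121.176.0/20 -> H0 at depth 20

== LOOKUPS ==
["H2","H2","H2","H2","H2","H2","H2","H2","H2","H3","H0","H3","H2","H4","H4","H4","H1","H1"]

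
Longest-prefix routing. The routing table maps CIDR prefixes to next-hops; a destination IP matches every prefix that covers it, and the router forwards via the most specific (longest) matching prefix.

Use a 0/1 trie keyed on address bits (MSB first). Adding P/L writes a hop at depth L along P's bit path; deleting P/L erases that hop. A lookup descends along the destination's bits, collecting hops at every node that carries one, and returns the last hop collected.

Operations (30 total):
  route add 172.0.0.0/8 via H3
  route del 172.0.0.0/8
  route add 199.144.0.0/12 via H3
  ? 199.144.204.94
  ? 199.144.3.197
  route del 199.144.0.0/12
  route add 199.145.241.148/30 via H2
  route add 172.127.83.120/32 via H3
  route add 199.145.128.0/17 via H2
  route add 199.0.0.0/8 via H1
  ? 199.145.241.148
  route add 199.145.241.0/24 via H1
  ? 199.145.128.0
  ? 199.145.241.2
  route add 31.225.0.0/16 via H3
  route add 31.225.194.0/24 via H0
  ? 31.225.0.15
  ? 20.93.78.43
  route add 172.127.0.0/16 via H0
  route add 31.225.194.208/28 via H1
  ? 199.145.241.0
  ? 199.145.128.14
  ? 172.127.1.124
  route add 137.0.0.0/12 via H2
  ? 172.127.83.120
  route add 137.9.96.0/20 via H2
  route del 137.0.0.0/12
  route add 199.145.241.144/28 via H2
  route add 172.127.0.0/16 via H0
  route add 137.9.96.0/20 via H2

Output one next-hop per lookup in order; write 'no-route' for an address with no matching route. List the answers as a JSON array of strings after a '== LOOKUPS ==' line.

Trace:
  add 172.0.0.0/8 -> H3 at depth 8
  del 172.0.0.0/8 (clear depth 8)
  add 199.144.0.0/12 -> H3 at depth 12
  Q 199.144.204.94: descend 110001111001 ; hops seen [H3] ; pick H3
  Q 199.144.3.197: descend 110001111001 ; hops seen [H3] ; pick H3
  del 199.144.0.0/12 (clear depth 12)
  add 199.145.241.148/30 -> H2 at depth 30
  add 172.127.83.120/32 -> H3 at depth 32
  add 199.145.128.0/17 -> H2 at depth 17
  add 199.0.0.0/8 -> H1 at depth 8
  Q 199.145.241.148: descend 110001111001000111110001100101 ; hops seen [H1,H2,H2] ; pick H2
  add 199.145.241.0/24 -> H1 at depth 24
  Q 199.145.128.0: descend 11000111100100011 ; hops seen [H1,H2] ; pick H2
  Q 199.145.241.2: descend 110001111001000111110001 ; hops seen [H1,H2,H1] ; pick H1
  add 31.225.0.0/16 -> H3 at depth 16
  add 31.225.194.0/24 -> H0 at depth 24
  Q 31.225.0.15: descend 0001111111100001 ; hops seen [H3] ; pick H3
  Q 20.93.78.43: descend 0001 ; hops seen [∅] ; pick no-route
  add 172.127.0.0/16 -> H0 at depth 16
  add 31.225.194.208/28 -> H1 at depth 28
  Q 199.145.241.0: descend 110001111001000111110001 ; hops seen [H1,H2,H1] ; pick H1
  Q 199.145.128.14: descend 11000111100100011 ; hops seen [H1,H2] ; pick H2
  Q 172.127.1.124: descend 10101100011111110 ; hops seen [H0] ; pick H0
  add 137.0.0.0/12 -> H2 at depth 12
  Q 172.127.83.120: descend 10101100011111110101001101111000 ; hops seen [H0,H3] ; pick H3
  add 137.9.96.0/20 -> H2 at depth 20
  del 137.0.0.0/12 (clear depth 12)
  add 199.145.241.144/28 -> H2 at depth 28
  add 172.127.0.0/16 -> H0 at depth 16
  add 137.9.96.0/20 -> H2 at depth 20

== LOOKUPS ==
["H3","H3","H2","H2","H1","H3","no-route","H1","H2","H0","H3"]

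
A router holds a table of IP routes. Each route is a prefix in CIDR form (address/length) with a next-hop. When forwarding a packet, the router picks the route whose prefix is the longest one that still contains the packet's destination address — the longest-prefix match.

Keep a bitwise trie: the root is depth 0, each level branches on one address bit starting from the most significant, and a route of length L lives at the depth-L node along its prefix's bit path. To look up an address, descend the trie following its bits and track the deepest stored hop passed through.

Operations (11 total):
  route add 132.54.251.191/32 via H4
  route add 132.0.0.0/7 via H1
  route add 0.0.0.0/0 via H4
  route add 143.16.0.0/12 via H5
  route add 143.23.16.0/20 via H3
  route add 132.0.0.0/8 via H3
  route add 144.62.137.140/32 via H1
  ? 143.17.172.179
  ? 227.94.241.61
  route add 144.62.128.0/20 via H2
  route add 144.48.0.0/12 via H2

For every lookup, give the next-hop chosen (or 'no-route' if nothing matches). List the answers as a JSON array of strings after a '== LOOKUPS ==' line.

Process each operation:
  add 132.54.251.191/32 -> H4 at depth 32
  add 132.0.0.0/7 -> H1 at depth 7
  add 0.0.0.0/0 -> H4 at depth 0
  add 143.16.0.0/12 -> H5 at depth 12
  add 143.23.16.0/20 -> H3 at depth 20
  add 132.0.0.0/8 -> H3 at depth 8
  add 144.62.137.140/32 -> H1 at depth 32
  ? 143.17.172.179  path d0:H4→d1:-→d2:-→d3:-→d4:-→d5:-→d6:-→d7:-→d8:-→d9:-→d10:-→d11:-→d12:H5→d13:-  best=H5
  ? 227.94.241.61  path d0:H4→d1:-  best=H4
  add 144.62.128.0/20 -> H2 at depth 20
  add 144.48.0.0/12 -> H2 at depth 12

== LOOKUPS ==
["H5","H4"]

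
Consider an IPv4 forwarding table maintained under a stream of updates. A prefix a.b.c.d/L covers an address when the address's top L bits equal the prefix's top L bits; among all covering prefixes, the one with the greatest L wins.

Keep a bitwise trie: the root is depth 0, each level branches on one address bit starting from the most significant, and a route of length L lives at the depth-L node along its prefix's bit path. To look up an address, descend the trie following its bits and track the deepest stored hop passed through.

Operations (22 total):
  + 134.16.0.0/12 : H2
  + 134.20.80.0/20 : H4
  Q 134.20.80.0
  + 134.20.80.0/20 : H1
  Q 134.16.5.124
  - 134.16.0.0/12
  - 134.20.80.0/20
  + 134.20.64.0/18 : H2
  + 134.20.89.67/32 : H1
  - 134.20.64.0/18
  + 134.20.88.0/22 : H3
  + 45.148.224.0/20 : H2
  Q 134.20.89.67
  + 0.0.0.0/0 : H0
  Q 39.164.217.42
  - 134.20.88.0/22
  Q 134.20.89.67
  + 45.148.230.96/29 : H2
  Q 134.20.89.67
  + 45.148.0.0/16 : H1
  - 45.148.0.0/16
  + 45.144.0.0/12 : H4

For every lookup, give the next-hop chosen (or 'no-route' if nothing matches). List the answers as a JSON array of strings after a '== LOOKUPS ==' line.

Apply in order:
  add 134.16.0.0/12 -> H2 at depth 12
  add 134.20.80.0/20 -> H4 at depth 20
  Q 134.20.80.0: descend 10000110000101000101 ; hops seen [H2,H4] ; pick H4
  add 134.20.80.0/20 -> H1 at depth 20
  Q 134.16.5.124: descend 1000011000010 ; hops seen [H2] ; pick H2
  del 134.16.0.0/12 (clear depth 12)
  del 134.20.80.0/20 (clear depth 20)
  add 134.20.64.0/18 -> H2 at depth 18
  add 134.20.89.67/32 -> H1 at depth 32
  del 134.20.64.0/18 (clear depth 18)
  add 134.20.88.0/22 -> H3 at depth 22
  add 45.148.224.0/20 -> H2 at depth 20
  Q 134.20.89.67: descend 10000110000101000101100101000011 ; hops seen [H3,H1] ; pick H1
  add 0.0.0.0/0 -> H0 at depth 0
  Q 39.164.217.42: descend 0010 ; hops seen [H0] ; pick H0
  del 134.20.88.0/22 (clear depth 22)
  Q 134.20.89.67: descend 10000110000101000101100101000011 ; hops seen [H0,H1] ; pick H1
  add 45.148.230.96/29 -> H2 at depth 29
  Q 134.20.89.67: descend 10000110000101000101100101000011 ; hops seen [H0,H1] ; pick H1
  add 45.148.0.0/16 -> H1 at depth 16
  del 45.148.0.0/16 (clear depth 16)
  add 45.144.0.0/12 -> H4 at depth 12

== LOOKUPS ==
["H4","H2","H1","H0","H1","H1"]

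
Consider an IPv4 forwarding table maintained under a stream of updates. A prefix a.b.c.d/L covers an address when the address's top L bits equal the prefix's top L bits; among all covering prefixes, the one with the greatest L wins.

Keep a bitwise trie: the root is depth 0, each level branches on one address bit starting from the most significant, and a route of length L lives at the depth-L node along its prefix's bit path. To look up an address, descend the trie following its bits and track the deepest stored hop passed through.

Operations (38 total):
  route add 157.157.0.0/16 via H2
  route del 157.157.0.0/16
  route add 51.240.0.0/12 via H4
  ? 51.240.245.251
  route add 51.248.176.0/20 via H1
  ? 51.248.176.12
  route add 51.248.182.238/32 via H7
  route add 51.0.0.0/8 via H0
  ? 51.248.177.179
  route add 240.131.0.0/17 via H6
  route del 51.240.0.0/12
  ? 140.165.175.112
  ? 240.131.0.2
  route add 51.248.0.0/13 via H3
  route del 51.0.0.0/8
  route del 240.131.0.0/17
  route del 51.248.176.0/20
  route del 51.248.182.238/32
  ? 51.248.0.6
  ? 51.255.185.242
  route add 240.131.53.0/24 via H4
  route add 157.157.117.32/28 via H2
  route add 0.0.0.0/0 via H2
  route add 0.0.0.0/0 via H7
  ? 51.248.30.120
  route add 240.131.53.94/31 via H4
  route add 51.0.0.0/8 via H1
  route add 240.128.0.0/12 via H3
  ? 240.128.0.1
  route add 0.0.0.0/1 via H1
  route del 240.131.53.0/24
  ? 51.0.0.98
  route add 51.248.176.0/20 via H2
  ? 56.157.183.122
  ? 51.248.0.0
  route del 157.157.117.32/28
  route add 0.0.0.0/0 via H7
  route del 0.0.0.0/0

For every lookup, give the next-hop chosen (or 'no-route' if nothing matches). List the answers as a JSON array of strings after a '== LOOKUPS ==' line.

Apply in order:
  add 157.157.0.0/16 -> H2 at depth 16
  del 157.157.0.0/16 (clear depth 16)
  add 51.240.0.0/12 -> H4 at depth 12
  ? 51.240.245.251  path d0:-→d1:-→d2:-→d3:-→d4:-→d5:-→d6:-→d7:-→d8:-→d9:-→d10:-→d11:-→d12:H4  best=H4
  add 51.248.176.0/20 -> H1 at depth 20
  ? 51.248.176.12  path d0:-→d1:-→d2:-→d3:-→d4:-→d5:-→d6:-→d7:-→d8:-→d9:-→d10:-→d11:-→d12:H4→d13:-→d14:-→d15:-→d16:-→d17:-→d18:-→d19:-→d20:H1  best=H1
  add 51.248.182.238/32 -> H7 at depth 32
  add 51.0.0.0/8 -> H0 at depth 8
  ? 51.248.177.179  path d0:-→d1:-→d2:-→d3:-→d4:-→d5:-→d6:-→d7:-→d8:H0→d9:-→d10:-→d11:-→d12:H4→d13:-→d14:-→d15:-→d16:-→d17:-→d18:-→d19:-→d20:H1→d21:-  best=H1
  add 240.131.0.0/17 -> H6 at depth 17
  del 51.240.0.0/12 (clear depth 12)
  ? 140.165.175.112  path d0:-→d1:-→d2:-→d3:-  best=no-route
  ? 240.131.0.2  path d0:-→d1:-→d2:-→d3:-→d4:-→d5:-→d6:-→d7:-→d8:-→d9:-→d10:-→d11:-→d12:-→d13:-→d14:-→d15:-→d16:-→d17:H6  best=H6
  add 51.248.0.0/13 -> H3 at depth 13
  del 51.0.0.0/8 (clear depth 8)
  del 240.131.0.0/17 (clear depth 17)
  del 51.248.176.0/20 (clear depth 20)
  del 51.248.182.238/32 (clear depth 32)
  ? 51.248.0.6  path d0:-→d1:-→d2:-→d3:-→d4:-→d5:-→d6:-→d7:-→d8:-→d9:-→d10:-→d11:-→d12:-→d13:H3→d14:-→d15:-→d16:-  best=H3
  ? 51.255.185.242  path d0:-→d1:-→d2:-→d3:-→d4:-→d5:-→d6:-→d7:-→d8:-→d9:-→d10:-→d11:-→d12:-→d13:H3  best=H3
  add 240.131.53.0/24 -> H4 at depth 24
  add 157.157.117.32/28 -> H2 at depth 28
  add 0.0.0.0/0 -> H2 at depth 0
  add 0.0.0.0/0 -> H7 at depth 0
  ? 51.248.30.120  path d0:H7→d1:-→d2:-→d3:-→d4:-→d5:-→d6:-→d7:-→d8:-→d9:-→d10:-→d11:-→d12:-→d13:H3→d14:-→d15:-→d16:-  best=H3
  add 240.131.53.94/31 -> H4 at depth 31
  add 51.0.0.0/8 -> H1 at depth 8
  add 240.128.0.0/12 -> H3 at depth 12
  ? 240.128.0.1  path d0:H7→d1:-→d2:-→d3:-→d4:-→d5:-→d6:-→d7:-→d8:-→d9:-→d10:-→d11:-→d12:H3→d13:-→d14:-  best=H3
  add 0.0.0.0/1 -> H1 at depth 1
  del 240.131.53.0/24 (clear depth 24)
  ? 51.0.0.98  path d0:H7→d1:H1→d2:-→d3:-→d4:-→d5:-→d6:-→d7:-→d8:H1  best=H1
  add 51.248.176.0/20 -> H2 at depth 20
  ? 56.157.183.122  path d0:H7→d1:H1→d2:-→d3:-→d4:-  best=H1
  ? 51.248.0.0  path d0:H7→d1:H1→d2:-→d3:-→d4:-→d5:-→d6:-→d7:-→d8:H1→d9:-→d10:-→d11:-→d12:-→d13:H3→d14:-→d15:-→d16:-  best=H3
  del 157.157.117.32/28 (clear depth 28)
  add 0.0.0.0/0 -> H7 at depth 0
  del 0.0.0.0/0 (clear depth 0)

== LOOKUPS ==
["H4","H1","H1","no-route","H6","H3","H3","H3","H3","H1","H1","H3"]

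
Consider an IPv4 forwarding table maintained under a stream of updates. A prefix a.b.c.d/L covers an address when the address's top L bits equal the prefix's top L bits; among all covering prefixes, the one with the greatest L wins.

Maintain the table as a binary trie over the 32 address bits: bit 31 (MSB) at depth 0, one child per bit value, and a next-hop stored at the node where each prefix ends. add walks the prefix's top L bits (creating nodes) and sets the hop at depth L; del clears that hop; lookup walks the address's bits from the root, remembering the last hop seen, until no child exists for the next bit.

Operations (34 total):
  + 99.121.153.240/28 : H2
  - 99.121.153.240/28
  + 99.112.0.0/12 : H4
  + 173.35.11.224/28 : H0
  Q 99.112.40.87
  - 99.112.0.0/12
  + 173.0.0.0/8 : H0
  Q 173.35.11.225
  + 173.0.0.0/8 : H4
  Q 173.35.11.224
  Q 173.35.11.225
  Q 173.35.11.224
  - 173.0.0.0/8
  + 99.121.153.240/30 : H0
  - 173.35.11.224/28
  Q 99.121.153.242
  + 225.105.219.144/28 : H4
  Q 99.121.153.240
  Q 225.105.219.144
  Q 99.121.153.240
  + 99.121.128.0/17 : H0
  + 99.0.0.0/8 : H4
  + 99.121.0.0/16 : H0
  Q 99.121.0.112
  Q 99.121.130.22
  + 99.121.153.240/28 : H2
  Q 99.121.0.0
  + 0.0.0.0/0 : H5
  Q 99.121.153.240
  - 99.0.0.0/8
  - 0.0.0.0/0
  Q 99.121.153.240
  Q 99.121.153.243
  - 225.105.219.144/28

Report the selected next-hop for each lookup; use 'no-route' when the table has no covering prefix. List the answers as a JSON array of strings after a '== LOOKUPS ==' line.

Trace:
  add 99.121.153.240/28 -> H2 at depth 28
  del 99.121.153.240/28 (clear depth 28)
  add 99.112.0.0/12 -> H4 at depth 12
  add 173.35.11.224/28 -> H0 at depth 28
  lookup 99.112.40.87: bits 011000110111 walk d0:-→d1:-→d2:-→d3:-→d4:-→d5:-→d6:-→d7:-→d8:-→d9:-→d10:-→d11:-→d12:H4 -> H4
  del 99.112.0.0/12 (clear depth 12)
  add 173.0.0.0/8 -> H0 at depth 8
  lookup 173.35.11.225: bits 1010110100100011000010111110 walk d0:-→d1:-→d2:-→d3:-→d4:-→d5:-→d6:-→d7:-→d8:H0→d9:-→d10:-→d11:-→d12:-→d13:-→d14:-→d15:-→d16:-→d17:-→d18:-→d19:-→d20:-→d21:-→d22:-→d23:-→d24:-→d25:-→d26:-→d27:-→d28:H0 -> H0
  add 173.0.0.0/8 -> H4 at depth 8
  lookup 173.35.11.224: bits 1010110100100011000010111110 walk d0:-→d1:-→d2:-→d3:-→d4:-→d5:-→d6:-→d7:-→d8:H4→d9:-→d10:-→d11:-→d12:-→d13:-→d14:-→d15:-→d16:-→d17:-→d18:-→d19:-→d20:-→d21:-→d22:-→d23:-→d24:-→d25:-→d26:-→d27:-→d28:H0 -> H0
  lookup 173.35.11.225: bits 1010110100100011000010111110 walk d0:-→d1:-→d2:-→d3:-→d4:-→d5:-→d6:-→d7:-→d8:H4→d9:-→d10:-→d11:-→d12:-→d13:-→d14:-→d15:-→d16:-→d17:-→d18:-→d19:-→d20:-→d21:-→d22:-→d23:-→d24:-→d25:-→d26:-→d27:-→d28:H0 -> H0
  lookup 173.35.11.224: bits 1010110100100011000010111110 walk d0:-→d1:-→d2:-→d3:-→d4:-→d5:-→d6:-→d7:-→d8:H4→d9:-→d10:-→d11:-→d12:-→d13:-→d14:-→d15:-→d16:-→d17:-→d18:-→d19:-→d20:-→d21:-→d22:-→d23:-→d24:-→d25:-→d26:-→d27:-→d28:H0 -> H0
  del 173.0.0.0/8 (clear depth 8)
  add 99.121.153.240/30 -> H0 at depth 30
  del 173.35.11.224/28 (clear depth 28)
  lookup 99.121.153.242: bits 011000110111100110011001111100 walk d0:-→d1:-→d2:-→d3:-→d4:-→d5:-→d6:-→d7:-→d8:-→d9:-→d10:-→d11:-→d12:-→d13:-→d14:-→d15:-→d16:-→d17:-→d18:-→d19:-→d20:-→d21:-→d22:-→d23:-→d24:-→d25:-→d26:-→d27:-→d28:-→d29:-→d30:H0 -> H0
  add 225.105.219.144/28 -> H4 at depth 28
  lookup 99.121.153.240: bits 011000110111100110011001111100 walk d0:-→d1:-→d2:-→d3:-→d4:-→d5:-→d6:-→d7:-→d8:-→d9:-→d10:-→d11:-→d12:-→d13:-→d14:-→d15:-→d16:-→d17:-→d18:-→d19:-→d20:-→d21:-→d22:-→d23:-→d24:-→d25:-→d26:-→d27:-→d28:-→d29:-→d30:H0 -> H0
  lookup 225.105.219.144: bits 1110000101101001110110111001 walk d0:-→d1:-→d2:-→d3:-→d4:-→d5:-→d6:-→d7:-→d8:-→d9:-→d10:-→d11:-→d12:-→d13:-→d14:-→d15:-→d16:-→d17:-→d18:-→d19:-→d20:-→d21:-→d22:-→d23:-→d24:-→d25:-→d26:-→d27:-→d28:H4 -> H4
  lookup 99.121.153.240: bits 011000110111100110011001111100 walk d0:-→d1:-→d2:-→d3:-→d4:-→d5:-→d6:-→d7:-→d8:-→d9:-→d10:-→d11:-→d12:-→d13:-→d14:-→d15:-→d16:-→d17:-→d18:-→d19:-→d20:-→d21:-→d22:-→d23:-→d24:-→d25:-→d26:-→d27:-→d28:-→d29:-→d30:H0 -> H0
  add 99.121.128.0/17 -> H0 at depth 17
  add 99.0.0.0/8 -> H4 at depth 8
  add 99.121.0.0/16 -> H0 at depth 16
  lookup 99.121.0.112: bits 0110001101111001 walk d0:-→d1:-→d2:-→d3:-→d4:-→d5:-→d6:-→d7:-→d8:H4→d9:-→d10:-→d11:-→d12:-→d13:-→d14:-→d15:-→d16:H0 -> H0
  lookup 99.121.130.22: bits 0110001101111001100 walk d0:-→d1:-→d2:-→d3:-→d4:-→d5:-→d6:-→d7:-→d8:H4→d9:-→d10:-→d11:-→d12:-→d13:-→d14:-→d15:-→d16:H0→d17:H0→d18:-→d19:- -> H0
  add 99.121.153.240/28 -> H2 at depth 28
  lookup 99.121.0.0: bits 0110001101111001 walk d0:-→d1:-→d2:-→d3:-→d4:-→d5:-→d6:-→d7:-→d8:H4→d9:-→d10:-→d11:-→d12:-→d13:-→d14:-→d15:-→d16:H0 -> H0
  add 0.0.0.0/0 -> H5 at depth 0
  lookup 99.121.153.240: bits 011000110111100110011001111100 walk d0:H5→d1:-→d2:-→d3:-→d4:-→d5:-→d6:-→d7:-→d8:H4→d9:-→d10:-→d11:-→d12:-→d13:-→d14:-→d15:-→d16:H0→d17:H0→d18:-→d19:-→d20:-→d21:-→d22:-→d23:-→d24:-→d25:-→d26:-→d27:-→d28:H2→d29:-→d30:H0 -> H0
  del 99.0.0.0/8 (clear depth 8)
  del 0.0.0.0/0 (clear depth 0)
  lookup 99.121.153.240: bits 011000110111100110011001111100 walk d0:-→d1:-→d2:-→d3:-→d4:-→d5:-→d6:-→d7:-→d8:-→d9:-→d10:-→d11:-→d12:-→d13:-→d14:-→d15:-→d16:H0→d17:H0→d18:-→d19:-→d20:-→d21:-→d22:-→d23:-→d24:-→d25:-→d26:-→d27:-→d28:H2→d29:-→d30:H0 -> H0
  lookup 99.121.153.243: bits 011000110111100110011001111100 walk d0:-→d1:-→d2:-→d3:-→d4:-→d5:-→d6:-→d7:-→d8:-→d9:-→d10:-→d11:-→d12:-→d13:-→d14:-→d15:-→d16:H0→d17:H0→d18:-→d19:-→d20:-→d21:-→d22:-→d23:-→d24:-→d25:-→d26:-→d27:-→d28:H2→d29:-→d30:H0 -> H0
  del 225.105.219.144/28 (clear depth 28)

== LOOKUPS ==
["H4","H0","H0","H0","H0","H0","H0","H4","H0","H0","H0","H0","H0","H0","H0"]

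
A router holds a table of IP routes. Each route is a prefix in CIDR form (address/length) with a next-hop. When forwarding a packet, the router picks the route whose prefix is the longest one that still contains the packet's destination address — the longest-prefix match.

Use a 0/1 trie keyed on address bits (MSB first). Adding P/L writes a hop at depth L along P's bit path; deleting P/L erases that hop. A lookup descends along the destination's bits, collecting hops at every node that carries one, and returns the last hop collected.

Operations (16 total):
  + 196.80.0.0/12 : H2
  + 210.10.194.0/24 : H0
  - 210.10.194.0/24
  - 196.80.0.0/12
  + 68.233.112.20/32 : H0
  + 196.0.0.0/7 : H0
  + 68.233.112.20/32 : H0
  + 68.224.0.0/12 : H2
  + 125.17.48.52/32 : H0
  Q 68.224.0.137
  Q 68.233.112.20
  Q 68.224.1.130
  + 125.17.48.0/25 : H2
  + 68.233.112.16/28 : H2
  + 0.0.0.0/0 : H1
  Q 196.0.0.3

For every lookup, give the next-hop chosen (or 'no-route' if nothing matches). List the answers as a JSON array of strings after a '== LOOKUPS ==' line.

Process each operation:
  + 196.80.0.0/12 (H2) depth=12
  + 210.10.194.0/24 (H0) depth=24
  del 210.10.194.0/24 (clear depth 24)
  del 196.80.0.0/12 (clear depth 12)
  + 68.233.112.20/32 (H0) depth=32
  + 196.0.0.0/7 (H0) depth=7
  + 68.233.112.20/32 (H0) depth=32
  + 68.224.0.0/12 (H2) depth=12
  + 125.17.48.52/32 (H0) depth=32
  ? 68.224.0.137  path d0:-→d1:-→d2:-→d3:-→d4:-→d5:-→d6:-→d7:-→d8:-→d9:-→d10:-→d11:-→d12:H2  best=H2
  ? 68.233.112.20  path d0:-→d1:-→d2:-→d3:-→d4:-→d5:-→d6:-→d7:-→d8:-→d9:-→d10:-→d11:-→d12:H2→d13:-→d14:-→d15:-→d16:-→d17:-→d18:-→d19:-→d20:-→d21:-→d22:-→d23:-→d24:-→d25:-→d26:-→d27:-→d28:-→d29:-→d30:-→d31:-→d32:H0  best=H0
  ? 68.224.1.130  path d0:-→d1:-→d2:-→d3:-→d4:-→d5:-→d6:-→d7:-→d8:-→d9:-→d10:-→d11:-→d12:H2  best=H2
  + 125.17.48.0/25 (H2) depth=25
  + 68.233.112.16/28 (H2) depth=28
  + 0.0.0.0/0 (H1) depth=0
  ? 196.0.0.3  path d0:H1→d1:-→d2:-→d3:-→d4:-→d5:-→d6:-→d7:H0→d8:-→d9:-  best=H0

== LOOKUPS ==
["H2","H0","H2","H0"]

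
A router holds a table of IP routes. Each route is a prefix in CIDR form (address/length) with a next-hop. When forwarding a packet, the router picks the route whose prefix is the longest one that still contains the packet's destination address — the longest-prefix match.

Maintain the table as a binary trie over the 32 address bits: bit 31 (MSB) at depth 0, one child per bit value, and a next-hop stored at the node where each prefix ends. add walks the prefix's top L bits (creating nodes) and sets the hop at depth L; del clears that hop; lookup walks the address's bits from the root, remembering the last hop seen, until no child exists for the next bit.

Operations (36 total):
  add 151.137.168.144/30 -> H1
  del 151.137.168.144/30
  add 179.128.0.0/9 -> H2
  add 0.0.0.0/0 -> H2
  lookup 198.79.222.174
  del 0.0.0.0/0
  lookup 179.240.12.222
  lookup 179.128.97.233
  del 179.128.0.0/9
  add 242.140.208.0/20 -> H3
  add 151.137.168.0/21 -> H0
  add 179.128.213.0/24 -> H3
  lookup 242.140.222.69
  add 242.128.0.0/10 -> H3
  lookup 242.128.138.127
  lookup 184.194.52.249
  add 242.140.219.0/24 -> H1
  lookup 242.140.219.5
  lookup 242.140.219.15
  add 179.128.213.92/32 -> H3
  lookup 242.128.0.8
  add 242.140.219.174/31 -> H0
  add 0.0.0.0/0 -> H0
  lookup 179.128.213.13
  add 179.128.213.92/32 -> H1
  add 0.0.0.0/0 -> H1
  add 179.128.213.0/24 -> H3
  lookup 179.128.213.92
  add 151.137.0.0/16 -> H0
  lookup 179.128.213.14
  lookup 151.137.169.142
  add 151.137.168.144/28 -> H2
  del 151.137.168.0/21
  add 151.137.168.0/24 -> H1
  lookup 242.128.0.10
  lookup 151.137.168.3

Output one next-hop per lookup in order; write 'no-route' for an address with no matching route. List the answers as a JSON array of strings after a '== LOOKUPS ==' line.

Process each operation:
  + 151.137.168.144/30 (H1) depth=30
  - 151.137.168.144/30 clear@30
  + 179.128.0.0/9 (H2) depth=9
  + 0.0.0.0/0 (H2) depth=0
  Q 198.79.222.174: descend 1 ; hops seen [H2] ; pick H2
  - 0.0.0.0/0 clear@0
  Q 179.240.12.222: descend 101100111 ; hops seen [H2] ; pick H2
  Q 179.128.97.233: descend 101100111 ; hops seen [H2] ; pick H2
  - 179.128.0.0/9 clear@9
  + 242.140.208.0/20 (H3) depth=20
  + 151.137.168.0/21 (H0) depth=21
  + 179.128.213.0/24 (H3) depth=24
  Q 242.140.222.69: descend 11110010100011001101 ; hops seen [H3] ; pick H3
  + 242.128.0.0/10 (H3) depth=10
  Q 242.128.138.127: descend 111100101000 ; hops seen [H3] ; pick H3
  Q 184.194.52.249: descend 1011 ; hops seen [∅] ; pick no-route
  + 242.140.219.0/24 (H1) depth=24
  Q 242.140.219.5: descend 111100101000110011011011 ; hops seen [H3,H3,H1] ; pick H1
  Q 242.140.219.15: descend 111100101000110011011011 ; hops seen [H3,H3,H1] ; pick H1
  + 179.128.213.92/32 (H3) depth=32
  Q 242.128.0.8: descend 111100101000 ; hops seen [H3] ; pick H3
  + 242.140.219.174/31 (H0) depth=31
  + 0.0.0.0/0 (H0) depth=0
  Q 179.128.213.13: descend 1011001110000000110101010 ; hops seen [H0,H3] ; pick H3
  + 179.128.213.92/32 (H1) depth=32
  + 0.0.0.0/0 (H1) depth=0
  + 179.128.213.0/24 (H3) depth=24
  Q 179.128.213.92: descend 10110011100000001101010101011100 ; hops seen [H1,H3,H1] ; pick H1
  + 151.137.0.0/16 (H0) depth=16
  Q 179.128.213.14: descend 1011001110000000110101010 ; hops seen [H1,H3] ; pick H3
  Q 151.137.169.142: descend 10010111100010011010100 ; hops seen [H1,H0,H0] ; pick H0
  + 151.137.168.144/28 (H2) depth=28
  - 151.137.168.0/21 clear@21
  + 151.137.168.0/24 (H1) depth=24
  Q 242.128.0.10: descend 111100101000 ; hops seen [H1,H3] ; pick H3
  Q 151.137.168.3: descend 100101111000100110101000 ; hops seen [H1,H0,H1] ; pick H1

== LOOKUPS ==
["H2","H2","H2","H3","H3","no-route","H1","H1","H3","H3","H1","H3","H0","H3","H1"]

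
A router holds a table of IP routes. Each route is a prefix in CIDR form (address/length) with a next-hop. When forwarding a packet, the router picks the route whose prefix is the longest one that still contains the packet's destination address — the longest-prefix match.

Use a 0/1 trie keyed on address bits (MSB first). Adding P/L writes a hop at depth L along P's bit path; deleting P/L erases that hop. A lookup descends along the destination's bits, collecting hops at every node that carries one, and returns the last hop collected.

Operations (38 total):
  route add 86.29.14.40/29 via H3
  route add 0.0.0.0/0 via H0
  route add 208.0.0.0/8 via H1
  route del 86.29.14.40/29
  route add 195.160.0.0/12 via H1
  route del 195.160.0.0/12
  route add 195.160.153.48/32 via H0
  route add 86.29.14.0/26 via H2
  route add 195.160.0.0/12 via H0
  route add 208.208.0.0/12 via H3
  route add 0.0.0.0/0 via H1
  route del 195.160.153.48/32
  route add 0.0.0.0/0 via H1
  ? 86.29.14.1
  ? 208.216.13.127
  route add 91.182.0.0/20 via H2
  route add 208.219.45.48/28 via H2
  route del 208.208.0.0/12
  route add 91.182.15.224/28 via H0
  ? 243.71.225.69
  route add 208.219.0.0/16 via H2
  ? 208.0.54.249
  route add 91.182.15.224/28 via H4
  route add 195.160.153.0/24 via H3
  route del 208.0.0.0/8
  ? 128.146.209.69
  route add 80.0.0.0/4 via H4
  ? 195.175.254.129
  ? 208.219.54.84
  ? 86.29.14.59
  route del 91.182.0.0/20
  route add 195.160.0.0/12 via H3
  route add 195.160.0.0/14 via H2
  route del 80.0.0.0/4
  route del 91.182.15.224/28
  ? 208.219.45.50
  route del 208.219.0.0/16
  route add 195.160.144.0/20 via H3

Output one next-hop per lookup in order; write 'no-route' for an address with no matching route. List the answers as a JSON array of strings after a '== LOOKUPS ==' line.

Apply in order:
  + 86.29.14.40/29 (H3) depth=29
  + 0.0.0.0/0 (H0) depth=0
  + 208.0.0.0/8 (H1) depth=8
  del 86.29.14.40/29 (clear depth 29)
  + 195.160.0.0/12 (H1) depth=12
  del 195.160.0.0/12 (clear depth 12)
  + 195.160.153.48/32 (H0) depth=32
  + 86.29.14.0/26 (H2) depth=26
  + 195.160.0.0/12 (H0) depth=12
  + 208.208.0.0/12 (H3) depth=12
  + 0.0.0.0/0 (H1) depth=0
  del 195.160.153.48/32 (clear depth 32)
  + 0.0.0.0/0 (H1) depth=0
  Q 86.29.14.1: descend 01010110000111010000111000 ; hops seen [H1,H2] ; pick H2
  Q 208.216.13.127: descend 110100001101 ; hops seen [H1,H1,H3] ; pick H3
  + 91.182.0.0/20 (H2) depth=20
  + 208.219.45.48/28 (H2) depth=28
  del 208.208.0.0/12 (clear depth 12)
  + 91.182.15.224/28 (H0) depth=28
  Q 243.71.225.69: descend 11 ; hops seen [H1] ; pick H1
  + 208.219.0.0/16 (H2) depth=16
  Q 208.0.54.249: descend 11010000 ; hops seen [H1,H1] ; pick H1
  + 91.182.15.224/28 (H4) depth=28
  + 195.160.153.0/24 (H3) depth=24
  del 208.0.0.0/8 (clear depth 8)
  Q 128.146.209.69: descend 1 ; hops seen [H1] ; pick H1
  + 80.0.0.0/4 (H4) depth=4
  Q 195.175.254.129: descend 110000111010 ; hops seen [H1,H0] ; pick H0
  Q 208.219.54.84: descend 1101000011011011001 ; hops seen [H1,H2] ; pick H2
  Q 86.29.14.59: descend 010101100001110100001110001 ; hops seen [H1,H4,H2] ; pick H2
  del 91.182.0.0/20 (clear depth 20)
  + 195.160.0.0/12 (H3) depth=12
  + 195.160.0.0/14 (H2) depth=14
  del 80.0.0.0/4 (clear depth 4)
  del 91.182.15.224/28 (clear depth 28)
  Q 208.219.45.50: descend 1101000011011011001011010011 ; hops seen [H1,H2,H2] ; pick H2
  del 208.219.0.0/16 (clear depth 16)
  + 195.160.144.0/20 (H3) depth=20

== LOOKUPS ==
["H2","H3","H1","H1","H1","H0","H2","H2","H2"]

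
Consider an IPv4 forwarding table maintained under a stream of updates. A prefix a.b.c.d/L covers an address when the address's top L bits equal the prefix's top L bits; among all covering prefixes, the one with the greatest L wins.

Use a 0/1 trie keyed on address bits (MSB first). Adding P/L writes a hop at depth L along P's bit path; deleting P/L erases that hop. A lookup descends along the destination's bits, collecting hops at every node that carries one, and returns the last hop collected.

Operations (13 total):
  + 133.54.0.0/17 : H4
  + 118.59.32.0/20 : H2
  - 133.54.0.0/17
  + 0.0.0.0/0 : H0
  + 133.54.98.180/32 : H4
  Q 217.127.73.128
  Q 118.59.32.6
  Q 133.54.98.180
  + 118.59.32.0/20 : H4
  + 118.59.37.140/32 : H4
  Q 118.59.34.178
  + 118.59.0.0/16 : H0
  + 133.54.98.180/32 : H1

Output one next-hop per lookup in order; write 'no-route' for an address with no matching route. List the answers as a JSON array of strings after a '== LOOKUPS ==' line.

Apply in order:
  add 133.54.0.0/17 -> H4 at depth 17
  add 118.59.32.0/20 -> H2 at depth 20
  del 133.54.0.0/17 (clear depth 17)
  add 0.0.0.0/0 -> H0 at depth 0
  add 133.54.98.180/32 -> H4 at depth 32
  lookup 217.127.73.128: bits 1 walk d0:H0→d1:- -> H0
  lookup 118.59.32.6: bits 01110110001110110010 walk d0:H0→d1:-→d2:-→d3:-→d4:-→d5:-→d6:-→d7:-→d8:-→d9:-→d10:-→d11:-→d12:-→d13:-→d14:-→d15:-→d16:-→d17:-→d18:-→d19:-→d20:H2 -> H2
  lookup 133.54.98.180: bits 10000101001101100110001010110100 walk d0:H0→d1:-→d2:-→d3:-→d4:-→d5:-→d6:-→d7:-→d8:-→d9:-→d10:-→d11:-→d12:-→d13:-→d14:-→d15:-→d16:-→d17:-→d18:-→d19:-→d20:-→d21:-→d22:-→d23:-→d24:-→d25:-→d26:-→d27:-→d28:-→d29:-→d30:-→d31:-→d32:H4 -> H4
  add 118.59.32.0/20 -> H4 at depth 20
  add 118.59.37.140/32 -> H4 at depth 32
  lookup 118.59.34.178: bits 011101100011101100100 walk d0:H0→d1:-→d2:-→d3:-→d4:-→d5:-→d6:-→d7:-→d8:-→d9:-→d10:-→d11:-→d12:-→d13:-→d14:-→d15:-→d16:-→d17:-→d18:-→d19:-→d20:H4→d21:- -> H4
  add 118.59.0.0/16 -> H0 at depth 16
  add 133.54.98.180/32 -> H1 at depth 32

== LOOKUPS ==
["H0","H2","H4","H4"]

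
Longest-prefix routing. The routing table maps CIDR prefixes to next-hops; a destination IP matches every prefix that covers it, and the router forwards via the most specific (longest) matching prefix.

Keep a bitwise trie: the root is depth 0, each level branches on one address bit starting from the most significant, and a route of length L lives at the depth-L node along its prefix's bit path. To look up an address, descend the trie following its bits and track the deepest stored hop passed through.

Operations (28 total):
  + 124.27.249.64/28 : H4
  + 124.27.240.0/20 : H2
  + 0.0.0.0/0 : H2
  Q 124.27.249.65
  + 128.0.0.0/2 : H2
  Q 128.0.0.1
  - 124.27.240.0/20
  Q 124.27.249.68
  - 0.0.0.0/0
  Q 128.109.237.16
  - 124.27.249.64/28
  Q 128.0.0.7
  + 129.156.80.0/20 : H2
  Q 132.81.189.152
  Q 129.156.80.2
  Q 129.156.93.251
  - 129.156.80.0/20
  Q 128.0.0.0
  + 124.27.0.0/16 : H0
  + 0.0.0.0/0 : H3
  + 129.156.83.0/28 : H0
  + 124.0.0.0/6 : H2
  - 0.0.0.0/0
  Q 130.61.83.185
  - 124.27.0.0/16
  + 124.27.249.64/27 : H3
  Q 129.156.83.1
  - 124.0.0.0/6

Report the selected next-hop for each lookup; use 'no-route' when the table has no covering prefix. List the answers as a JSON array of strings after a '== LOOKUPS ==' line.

Trace:
  + 124.27.249.64/28 (H4) depth=28
  + 124.27.240.0/20 (H2) depth=20
  + 0.0.0.0/0 (H2) depth=0
  ? 124.27.249.65  path d0:H2→d1:-→d2:-→d3:-→d4:-→d5:-→d6:-→d7:-→d8:-→d9:-→d10:-→d11:-→d12:-→d13:-→d14:-→d15:-→d16:-→d17:-→d18:-→d19:-→d20:H2→d21:-→d22:-→d23:-→d24:-→d25:-→d26:-→d27:-→d28:H4  best=H4
  + 128.0.0.0/2 (H2) depth=2
  ? 128.0.0.1  path d0:H2→d1:-→d2:H2  best=H2
  del 124.27.240.0/20 (clear depth 20)
  ? 124.27.249.68  path d0:H2→d1:-→d2:-→d3:-→d4:-→d5:-→d6:-→d7:-→d8:-→d9:-→d10:-→d11:-→d12:-→d13:-→d14:-→d15:-→d16:-→d17:-→d18:-→d19:-→d20:-→d21:-→d22:-→d23:-→d24:-→d25:-→d26:-→d27:-→d28:H4  best=H4
  del 0.0.0.0/0 (clear depth 0)
  ? 128.109.237.16  path d0:-→d1:-→d2:H2  best=H2
  del 124.27.249.64/28 (clear depth 28)
  ? 128.0.0.7  path d0:-→d1:-→d2:H2  best=H2
  + 129.156.80.0/20 (H2) depth=20
  ? 132.81.189.152  path d0:-→d1:-→d2:H2→d3:-→d4:-→d5:-  best=H2
  ? 129.156.80.2  path d0:-→d1:-→d2:H2→d3:-→d4:-→d5:-→d6:-→d7:-→d8:-→d9:-→d10:-→d11:-→d12:-→d13:-→d14:-→d15:-→d16:-→d17:-→d18:-→d19:-→d20:H2  best=H2
  ? 129.156.93.251  path d0:-→d1:-→d2:H2→d3:-→d4:-→d5:-→d6:-→d7:-→d8:-→d9:-→d10:-→d11:-→d12:-→d13:-→d14:-→d15:-→d16:-→d17:-→d18:-→d19:-→d20:H2  best=H2
  del 129.156.80.0/20 (clear depth 20)
  ? 128.0.0.0  path d0:-→d1:-→d2:H2→d3:-→d4:-→d5:-→d6:-→d7:-  best=H2
  + 124.27.0.0/16 (H0) depth=16
  + 0.0.0.0/0 (H3) depth=0
  + 129.156.83.0/28 (H0) depth=28
  + 124.0.0.0/6 (H2) depth=6
  del 0.0.0.0/0 (clear depth 0)
  ? 130.61.83.185  path d0:-→d1:-→d2:H2→d3:-→d4:-→d5:-→d6:-  best=H2
  del 124.27.0.0/16 (clear depth 16)
  + 124.27.249.64/27 (H3) depth=27
  ? 129.156.83.1  path d0:-→d1:-→d2:H2→d3:-→d4:-→d5:-→d6:-→d7:-→d8:-→d9:-→d10:-→d11:-→d12:-→d13:-→d14:-→d15:-→d16:-→d17:-→d18:-→d19:-→d20:-→d21:-→d22:-→d23:-→d24:-→d25:-→d26:-→d27:-→d28:H0  best=H0
  del 124.0.0.0/6 (clear depth 6)

== LOOKUPS ==
["H4","H2","H4","H2","H2","H2","H2","H2","H2","H2","H0"]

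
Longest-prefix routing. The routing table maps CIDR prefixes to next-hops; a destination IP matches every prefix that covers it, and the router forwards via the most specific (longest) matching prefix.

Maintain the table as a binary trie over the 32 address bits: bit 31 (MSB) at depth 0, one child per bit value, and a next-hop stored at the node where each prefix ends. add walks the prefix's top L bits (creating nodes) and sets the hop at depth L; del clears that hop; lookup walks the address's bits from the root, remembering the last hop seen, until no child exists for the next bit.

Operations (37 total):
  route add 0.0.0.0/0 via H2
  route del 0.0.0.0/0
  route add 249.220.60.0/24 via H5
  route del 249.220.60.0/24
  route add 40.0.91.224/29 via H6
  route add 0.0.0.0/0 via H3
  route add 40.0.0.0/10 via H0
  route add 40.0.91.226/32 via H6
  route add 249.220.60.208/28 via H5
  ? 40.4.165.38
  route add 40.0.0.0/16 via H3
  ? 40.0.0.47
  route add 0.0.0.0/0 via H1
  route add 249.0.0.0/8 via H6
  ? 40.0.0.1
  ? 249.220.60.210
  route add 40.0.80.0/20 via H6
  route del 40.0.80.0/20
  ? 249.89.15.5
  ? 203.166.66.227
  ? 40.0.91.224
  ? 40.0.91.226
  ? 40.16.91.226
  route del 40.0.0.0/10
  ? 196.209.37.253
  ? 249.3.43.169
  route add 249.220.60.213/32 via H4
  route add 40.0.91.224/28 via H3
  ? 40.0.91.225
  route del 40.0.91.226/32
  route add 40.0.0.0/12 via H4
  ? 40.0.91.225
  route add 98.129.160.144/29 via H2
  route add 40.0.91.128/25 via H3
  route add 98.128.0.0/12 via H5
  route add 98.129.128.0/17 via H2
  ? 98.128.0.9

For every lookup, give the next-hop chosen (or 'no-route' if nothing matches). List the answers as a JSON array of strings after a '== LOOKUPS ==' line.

Process each operation:
  add 0.0.0.0/0 -> H2 at depth 0
  - 0.0.0.0/0 clear@0
  add 249.220.60.0/24 -> H5 at depth 24
  - 249.220.60.0/24 clear@24
  add 40.0.91.224/29 -> H6 at depth 29
  add 0.0.0.0/0 -> H3 at depth 0
  add 40.0.0.0/10 -> H0 at depth 10
  add 40.0.91.226/32 -> H6 at depth 32
  add 249.220.60.208/28 -> H5 at depth 28
  ? 40.4.165.38  path d0:H3→d1:-→d2:-→d3:-→d4:-→d5:-→d6:-→d7:-→d8:-→d9:-→d10:H0→d11:-→d12:-→d13:-  best=H0
  add 40.0.0.0/16 -> H3 at depth 16
  ? 40.0.0.47  path d0:H3→d1:-→d2:-→d3:-→d4:-→d5:-→d6:-→d7:-→d8:-→d9:-→d10:H0→d11:-→d12:-→d13:-→d14:-→d15:-→d16:H3→d17:-  best=H3
  add 0.0.0.0/0 -> H1 at depth 0
  add 249.0.0.0/8 -> H6 at depth 8
  ? 40.0.0.1  path d0:H1→d1:-→d2:-→d3:-→d4:-→d5:-→d6:-→d7:-→d8:-→d9:-→d10:H0→d11:-→d12:-→d13:-→d14:-→d15:-→d16:H3→d17:-  best=H3
  ? 249.220.60.210  path d0:H1→d1:-→d2:-→d3:-→d4:-→d5:-→d6:-→d7:-→d8:H6→d9:-→d10:-→d11:-→d12:-→d13:-→d14:-→d15:-→d16:-→d17:-→d18:-→d19:-→d20:-→d21:-→d22:-→d23:-→d24:-→d25:-→d26:-→d27:-→d28:H5  best=H5
  add 40.0.80.0/20 -> H6 at depth 20
  - 40.0.80.0/20 clear@20
  ? 249.89.15.5  path d0:H1→d1:-→d2:-→d3:-→d4:-→d5:-→d6:-→d7:-→d8:H6  best=H6
  ? 203.166.66.227  path d0:H1→d1:-→d2:-  best=H1
  ? 40.0.91.224  path d0:H1→d1:-→d2:-→d3:-→d4:-→d5:-→d6:-→d7:-→d8:-→d9:-→d10:H0→d11:-→d12:-→d13:-→d14:-→d15:-→d16:H3→d17:-→d18:-→d19:-→d20:-→d21:-→d22:-→d23:-→d24:-→d25:-→d26:-→d27:-→d28:-→d29:H6→d30:-  best=H6
  ? 40.0.91.226  path d0:H1→d1:-→d2:-→d3:-→d4:-→d5:-→d6:-→d7:-→d8:-→d9:-→d10:H0→d11:-→d12:-→d13:-→d14:-→d15:-→d16:H3→d17:-→d18:-→d19:-→d20:-→d21:-→d22:-→d23:-→d24:-→d25:-→d26:-→d27:-→d28:-→d29:H6→d30:-→d31:-→d32:H6  best=H6
  ? 40.16.91.226  path d0:H1→d1:-→d2:-→d3:-→d4:-→d5:-→d6:-→d7:-→d8:-→d9:-→d10:H0→d11:-  best=H0
  - 40.0.0.0/10 clear@10
  ? 196.209.37.253  path d0:H1→d1:-→d2:-  best=H1
  ? 249.3.43.169  path d0:H1→d1:-→d2:-→d3:-→d4:-→d5:-→d6:-→d7:-→d8:H6  best=H6
  add 249.220.60.213/32 -> H4 at depth 32
  add 40.0.91.224/28 -> H3 at depth 28
  ? 40.0.91.225  path d0:H1→d1:-→d2:-→d3:-→d4:-→d5:-→d6:-→d7:-→d8:-→d9:-→d10:-→d11:-→d12:-→d13:-→d14:-→d15:-→d16:H3→d17:-→d18:-→d19:-→d20:-→d21:-→d22:-→d23:-→d24:-→d25:-→d26:-→d27:-→d28:H3→d29:H6→d30:-  best=H6
  - 40.0.91.226/32 clear@32
  add 40.0.0.0/12 -> H4 at depth 12
  ? 40.0.91.225  path d0:H1→d1:-→d2:-→d3:-→d4:-→d5:-→d6:-→d7:-→d8:-→d9:-→d10:-→d11:-→d12:H4→d13:-→d14:-→d15:-→d16:H3→d17:-→d18:-→d19:-→d20:-→d21:-→d22:-→d23:-→d24:-→d25:-→d26:-→d27:-→d28:H3→d29:H6→d30:-  best=H6
  add 98.129.160.144/29 -> H2 at depth 29
  add 40.0.91.128/25 -> H3 at depth 25
  add 98.128.0.0/12 -> H5 at depth 12
  add 98.129.128.0/17 -> H2 at depth 17
  ? 98.128.0.9  path d0:H1→d1:-→d2:-→d3:-→d4:-→d5:-→d6:-→d7:-→d8:-→d9:-→d10:-→d11:-→d12:H5→d13:-→d14:-→d15:-  best=H5

== LOOKUPS ==
["H0","H3","H3","H5","H6","H1","H6","H6","H0","H1","H6","H6","H6","H5"]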